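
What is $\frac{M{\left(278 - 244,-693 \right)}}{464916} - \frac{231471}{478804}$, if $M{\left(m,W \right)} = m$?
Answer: $- \frac{1582327825}{3273582948} \approx -0.48336$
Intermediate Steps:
$\frac{M{\left(278 - 244,-693 \right)}}{464916} - \frac{231471}{478804} = \frac{278 - 244}{464916} - \frac{231471}{478804} = 34 \cdot \frac{1}{464916} - \frac{231471}{478804} = \frac{1}{13674} - \frac{231471}{478804} = - \frac{1582327825}{3273582948}$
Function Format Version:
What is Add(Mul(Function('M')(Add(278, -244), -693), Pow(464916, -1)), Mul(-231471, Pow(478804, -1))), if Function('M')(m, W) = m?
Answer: Rational(-1582327825, 3273582948) ≈ -0.48336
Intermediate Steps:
Add(Mul(Function('M')(Add(278, -244), -693), Pow(464916, -1)), Mul(-231471, Pow(478804, -1))) = Add(Mul(Add(278, -244), Pow(464916, -1)), Mul(-231471, Pow(478804, -1))) = Add(Mul(34, Rational(1, 464916)), Mul(-231471, Rational(1, 478804))) = Add(Rational(1, 13674), Rational(-231471, 478804)) = Rational(-1582327825, 3273582948)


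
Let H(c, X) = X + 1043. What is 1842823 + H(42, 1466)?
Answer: 1845332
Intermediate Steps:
H(c, X) = 1043 + X
1842823 + H(42, 1466) = 1842823 + (1043 + 1466) = 1842823 + 2509 = 1845332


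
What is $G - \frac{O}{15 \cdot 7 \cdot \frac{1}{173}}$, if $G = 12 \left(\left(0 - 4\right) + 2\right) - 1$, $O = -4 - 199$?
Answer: $\frac{4642}{15} \approx 309.47$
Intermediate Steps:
$O = -203$
$G = -25$ ($G = 12 \left(-4 + 2\right) - 1 = 12 \left(-2\right) - 1 = -24 - 1 = -25$)
$G - \frac{O}{15 \cdot 7 \cdot \frac{1}{173}} = -25 - - \frac{203}{15 \cdot 7 \cdot \frac{1}{173}} = -25 - - \frac{203}{105 \cdot \frac{1}{173}} = -25 - - \frac{203}{\frac{105}{173}} = -25 - \left(-203\right) \frac{173}{105} = -25 - - \frac{5017}{15} = -25 + \frac{5017}{15} = \frac{4642}{15}$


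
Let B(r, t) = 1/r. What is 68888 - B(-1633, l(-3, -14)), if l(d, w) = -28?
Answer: 112494105/1633 ≈ 68888.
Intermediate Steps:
68888 - B(-1633, l(-3, -14)) = 68888 - 1/(-1633) = 68888 - 1*(-1/1633) = 68888 + 1/1633 = 112494105/1633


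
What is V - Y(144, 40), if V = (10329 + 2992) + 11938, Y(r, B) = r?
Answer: 25115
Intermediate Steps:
V = 25259 (V = 13321 + 11938 = 25259)
V - Y(144, 40) = 25259 - 1*144 = 25259 - 144 = 25115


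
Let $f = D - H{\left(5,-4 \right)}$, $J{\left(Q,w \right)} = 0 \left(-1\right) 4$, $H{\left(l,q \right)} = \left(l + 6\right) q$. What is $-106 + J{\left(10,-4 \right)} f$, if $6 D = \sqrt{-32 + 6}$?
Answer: $-106$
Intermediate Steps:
$H{\left(l,q \right)} = q \left(6 + l\right)$ ($H{\left(l,q \right)} = \left(6 + l\right) q = q \left(6 + l\right)$)
$D = \frac{i \sqrt{26}}{6}$ ($D = \frac{\sqrt{-32 + 6}}{6} = \frac{\sqrt{-26}}{6} = \frac{i \sqrt{26}}{6} \approx 0.84984 i$)
$J{\left(Q,w \right)} = 0$ ($J{\left(Q,w \right)} = 0 \cdot 4 = 0$)
$f = 44 + \frac{i \sqrt{26}}{6}$ ($f = \frac{i \sqrt{26}}{6} - - 4 \left(6 + 5\right) = \frac{i \sqrt{26}}{6} - \left(-4\right) 11 = \frac{i \sqrt{26}}{6} - -44 = \frac{i \sqrt{26}}{6} + 44 = 44 + \frac{i \sqrt{26}}{6} \approx 44.0 + 0.84984 i$)
$-106 + J{\left(10,-4 \right)} f = -106 + 0 \left(44 + \frac{i \sqrt{26}}{6}\right) = -106 + 0 = -106$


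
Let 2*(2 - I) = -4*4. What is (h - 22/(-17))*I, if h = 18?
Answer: 3280/17 ≈ 192.94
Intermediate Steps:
I = 10 (I = 2 - (-2)*4 = 2 - ½*(-16) = 2 + 8 = 10)
(h - 22/(-17))*I = (18 - 22/(-17))*10 = (18 - 22*(-1/17))*10 = (18 + 22/17)*10 = (328/17)*10 = 3280/17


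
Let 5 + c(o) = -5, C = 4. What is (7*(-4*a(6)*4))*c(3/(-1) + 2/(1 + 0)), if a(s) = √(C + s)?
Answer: 1120*√10 ≈ 3541.8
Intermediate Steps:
a(s) = √(4 + s)
c(o) = -10 (c(o) = -5 - 5 = -10)
(7*(-4*a(6)*4))*c(3/(-1) + 2/(1 + 0)) = (7*(-4*√(4 + 6)*4))*(-10) = (7*(-4*√10*4))*(-10) = (7*(-16*√10))*(-10) = -112*√10*(-10) = 1120*√10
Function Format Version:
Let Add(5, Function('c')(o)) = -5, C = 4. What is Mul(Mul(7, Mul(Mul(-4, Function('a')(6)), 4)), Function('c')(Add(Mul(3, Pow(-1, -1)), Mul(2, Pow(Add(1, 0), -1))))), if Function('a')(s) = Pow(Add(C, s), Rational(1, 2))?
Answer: Mul(1120, Pow(10, Rational(1, 2))) ≈ 3541.8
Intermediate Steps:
Function('a')(s) = Pow(Add(4, s), Rational(1, 2))
Function('c')(o) = -10 (Function('c')(o) = Add(-5, -5) = -10)
Mul(Mul(7, Mul(Mul(-4, Function('a')(6)), 4)), Function('c')(Add(Mul(3, Pow(-1, -1)), Mul(2, Pow(Add(1, 0), -1))))) = Mul(Mul(7, Mul(Mul(-4, Pow(Add(4, 6), Rational(1, 2))), 4)), -10) = Mul(Mul(7, Mul(Mul(-4, Pow(10, Rational(1, 2))), 4)), -10) = Mul(Mul(7, Mul(-16, Pow(10, Rational(1, 2)))), -10) = Mul(Mul(-112, Pow(10, Rational(1, 2))), -10) = Mul(1120, Pow(10, Rational(1, 2)))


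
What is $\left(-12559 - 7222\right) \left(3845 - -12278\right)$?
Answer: $-318929063$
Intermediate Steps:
$\left(-12559 - 7222\right) \left(3845 - -12278\right) = - 19781 \left(3845 + 12278\right) = \left(-19781\right) 16123 = -318929063$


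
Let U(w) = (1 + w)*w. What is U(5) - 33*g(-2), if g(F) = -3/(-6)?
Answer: 27/2 ≈ 13.500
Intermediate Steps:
g(F) = ½ (g(F) = -3*(-⅙) = ½)
U(w) = w*(1 + w)
U(5) - 33*g(-2) = 5*(1 + 5) - 33*½ = 5*6 - 33/2 = 30 - 33/2 = 27/2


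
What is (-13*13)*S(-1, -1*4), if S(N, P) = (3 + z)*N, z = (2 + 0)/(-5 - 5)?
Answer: 2366/5 ≈ 473.20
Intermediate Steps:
z = -⅕ (z = 2/(-10) = 2*(-⅒) = -⅕ ≈ -0.20000)
S(N, P) = 14*N/5 (S(N, P) = (3 - ⅕)*N = 14*N/5)
(-13*13)*S(-1, -1*4) = (-13*13)*((14/5)*(-1)) = -169*(-14/5) = 2366/5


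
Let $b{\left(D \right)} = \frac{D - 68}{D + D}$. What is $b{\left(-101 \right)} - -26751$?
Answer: $\frac{5403871}{202} \approx 26752.0$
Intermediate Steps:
$b{\left(D \right)} = \frac{-68 + D}{2 D}$
$b{\left(-101 \right)} - -26751 = \frac{-68 - 101}{2 \left(-101\right)} - -26751 = \frac{1}{2} \left(- \frac{1}{101}\right) \left(-169\right) + 26751 = \frac{169}{202} + 26751 = \frac{5403871}{202}$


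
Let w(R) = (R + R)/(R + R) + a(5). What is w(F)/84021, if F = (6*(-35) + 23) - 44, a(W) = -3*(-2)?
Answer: 1/12003 ≈ 8.3313e-5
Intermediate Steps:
a(W) = 6
F = -231 (F = (-210 + 23) - 44 = -187 - 44 = -231)
w(R) = 7 (w(R) = (R + R)/(R + R) + 6 = (2*R)/((2*R)) + 6 = (2*R)*(1/(2*R)) + 6 = 1 + 6 = 7)
w(F)/84021 = 7/84021 = 7*(1/84021) = 1/12003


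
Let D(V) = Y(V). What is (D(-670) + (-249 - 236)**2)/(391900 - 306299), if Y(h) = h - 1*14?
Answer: 234541/85601 ≈ 2.7399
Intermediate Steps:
Y(h) = -14 + h (Y(h) = h - 14 = -14 + h)
D(V) = -14 + V
(D(-670) + (-249 - 236)**2)/(391900 - 306299) = ((-14 - 670) + (-249 - 236)**2)/(391900 - 306299) = (-684 + (-485)**2)/85601 = (-684 + 235225)*(1/85601) = 234541*(1/85601) = 234541/85601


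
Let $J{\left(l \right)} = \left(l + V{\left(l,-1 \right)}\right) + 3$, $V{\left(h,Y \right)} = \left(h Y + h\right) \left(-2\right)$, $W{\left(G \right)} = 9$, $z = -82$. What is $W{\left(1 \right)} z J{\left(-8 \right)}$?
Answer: $3690$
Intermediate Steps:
$V{\left(h,Y \right)} = - 2 h - 2 Y h$ ($V{\left(h,Y \right)} = \left(Y h + h\right) \left(-2\right) = \left(h + Y h\right) \left(-2\right) = - 2 h - 2 Y h$)
$J{\left(l \right)} = 3 + l$ ($J{\left(l \right)} = \left(l - 2 l \left(1 - 1\right)\right) + 3 = \left(l - 2 l 0\right) + 3 = \left(l + 0\right) + 3 = l + 3 = 3 + l$)
$W{\left(1 \right)} z J{\left(-8 \right)} = 9 \left(-82\right) \left(3 - 8\right) = \left(-738\right) \left(-5\right) = 3690$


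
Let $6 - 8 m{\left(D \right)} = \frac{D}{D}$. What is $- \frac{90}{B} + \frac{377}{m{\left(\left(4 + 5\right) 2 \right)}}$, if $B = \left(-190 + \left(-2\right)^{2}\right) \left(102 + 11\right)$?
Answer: $\frac{10565123}{17515} \approx 603.2$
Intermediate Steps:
$B = -21018$ ($B = \left(-190 + 4\right) 113 = \left(-186\right) 113 = -21018$)
$m{\left(D \right)} = \frac{5}{8}$ ($m{\left(D \right)} = \frac{3}{4} - \frac{D \frac{1}{D}}{8} = \frac{3}{4} - \frac{1}{8} = \frac{5}{8}$)
$- \frac{90}{B} + \frac{377}{m{\left(\left(4 + 5\right) 2 \right)}} = - \frac{90}{-21018} + \frac{377}{\frac{5}{8}} = \left(-90\right) \left(- \frac{1}{21018}\right) + 377 \cdot \frac{8}{5} = \frac{15}{3503} + \frac{3016}{5} = \frac{10565123}{17515}$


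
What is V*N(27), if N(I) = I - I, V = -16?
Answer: 0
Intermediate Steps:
N(I) = 0
V*N(27) = -16*0 = 0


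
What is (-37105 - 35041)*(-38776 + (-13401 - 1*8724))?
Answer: 4393763546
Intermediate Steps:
(-37105 - 35041)*(-38776 + (-13401 - 1*8724)) = -72146*(-38776 + (-13401 - 8724)) = -72146*(-38776 - 22125) = -72146*(-60901) = 4393763546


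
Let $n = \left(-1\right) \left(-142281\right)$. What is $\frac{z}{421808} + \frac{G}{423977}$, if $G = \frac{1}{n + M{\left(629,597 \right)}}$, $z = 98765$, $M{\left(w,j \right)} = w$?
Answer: $\frac{2992112987190179}{12778790004675280} \approx 0.23415$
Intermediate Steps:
$n = 142281$
$G = \frac{1}{142910}$ ($G = \frac{1}{142281 + 629} = \frac{1}{142910} \approx 6.9974 \cdot 10^{-6}$)
$\frac{z}{421808} + \frac{G}{423977} = \frac{98765}{421808} + \frac{1}{142910 \cdot 423977} = 98765 \cdot \frac{1}{421808} + \frac{1}{142910} \cdot \frac{1}{423977} = \frac{98765}{421808} + \frac{1}{60590553070} = \frac{2992112987190179}{12778790004675280}$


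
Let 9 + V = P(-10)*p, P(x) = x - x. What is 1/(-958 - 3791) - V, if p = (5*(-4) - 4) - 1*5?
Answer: 42740/4749 ≈ 8.9998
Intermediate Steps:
P(x) = 0
p = -29 (p = (-20 - 4) - 5 = -24 - 5 = -29)
V = -9 (V = -9 + 0*(-29) = -9 + 0 = -9)
1/(-958 - 3791) - V = 1/(-958 - 3791) - 1*(-9) = 1/(-4749) + 9 = -1/4749 + 9 = 42740/4749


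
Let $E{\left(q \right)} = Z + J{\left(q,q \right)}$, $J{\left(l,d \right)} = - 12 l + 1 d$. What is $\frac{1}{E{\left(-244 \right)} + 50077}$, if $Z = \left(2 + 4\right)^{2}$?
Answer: $\frac{1}{52797} \approx 1.894 \cdot 10^{-5}$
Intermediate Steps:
$J{\left(l,d \right)} = d - 12 l$ ($J{\left(l,d \right)} = - 12 l + d = d - 12 l$)
$Z = 36$ ($Z = 6^{2} = 36$)
$E{\left(q \right)} = 36 - 11 q$ ($E{\left(q \right)} = 36 + \left(q - 12 q\right) = 36 - 11 q$)
$\frac{1}{E{\left(-244 \right)} + 50077} = \frac{1}{\left(36 - -2684\right) + 50077} = \frac{1}{\left(36 + 2684\right) + 50077} = \frac{1}{2720 + 50077} = \frac{1}{52797}$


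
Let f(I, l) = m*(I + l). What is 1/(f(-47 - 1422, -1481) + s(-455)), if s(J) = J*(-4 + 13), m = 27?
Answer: -1/83745 ≈ -1.1941e-5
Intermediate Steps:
s(J) = 9*J (s(J) = J*9 = 9*J)
f(I, l) = 27*I + 27*l (f(I, l) = 27*(I + l) = 27*I + 27*l)
1/(f(-47 - 1422, -1481) + s(-455)) = 1/((27*(-47 - 1422) + 27*(-1481)) + 9*(-455)) = 1/((27*(-1469) - 39987) - 4095) = 1/((-39663 - 39987) - 4095) = 1/(-79650 - 4095) = 1/(-83745) = -1/83745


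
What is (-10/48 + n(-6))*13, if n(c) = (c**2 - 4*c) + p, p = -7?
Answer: 16471/24 ≈ 686.29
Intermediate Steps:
n(c) = -7 + c**2 - 4*c (n(c) = (c**2 - 4*c) - 7 = -7 + c**2 - 4*c)
(-10/48 + n(-6))*13 = (-10/48 + (-7 + (-6)**2 - 4*(-6)))*13 = (-10*1/48 + (-7 + 36 + 24))*13 = (-5/24 + 53)*13 = (1267/24)*13 = 16471/24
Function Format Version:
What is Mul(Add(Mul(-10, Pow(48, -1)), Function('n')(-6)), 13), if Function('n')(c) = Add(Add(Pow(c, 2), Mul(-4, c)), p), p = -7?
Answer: Rational(16471, 24) ≈ 686.29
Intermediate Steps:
Function('n')(c) = Add(-7, Pow(c, 2), Mul(-4, c)) (Function('n')(c) = Add(Add(Pow(c, 2), Mul(-4, c)), -7) = Add(-7, Pow(c, 2), Mul(-4, c)))
Mul(Add(Mul(-10, Pow(48, -1)), Function('n')(-6)), 13) = Mul(Add(Mul(-10, Pow(48, -1)), Add(-7, Pow(-6, 2), Mul(-4, -6))), 13) = Mul(Add(Mul(-10, Rational(1, 48)), Add(-7, 36, 24)), 13) = Mul(Add(Rational(-5, 24), 53), 13) = Mul(Rational(1267, 24), 13) = Rational(16471, 24)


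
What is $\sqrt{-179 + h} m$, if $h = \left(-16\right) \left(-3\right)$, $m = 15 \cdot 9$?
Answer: $135 i \sqrt{131} \approx 1545.1 i$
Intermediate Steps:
$m = 135$
$h = 48$
$\sqrt{-179 + h} m = \sqrt{-179 + 48} \cdot 135 = \sqrt{-131} \cdot 135 = i \sqrt{131} \cdot 135 = 135 i \sqrt{131}$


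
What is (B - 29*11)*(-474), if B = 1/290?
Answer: 21924633/145 ≈ 1.5120e+5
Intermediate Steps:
B = 1/290 ≈ 0.0034483
(B - 29*11)*(-474) = (1/290 - 29*11)*(-474) = (1/290 - 319)*(-474) = -92509/290*(-474) = 21924633/145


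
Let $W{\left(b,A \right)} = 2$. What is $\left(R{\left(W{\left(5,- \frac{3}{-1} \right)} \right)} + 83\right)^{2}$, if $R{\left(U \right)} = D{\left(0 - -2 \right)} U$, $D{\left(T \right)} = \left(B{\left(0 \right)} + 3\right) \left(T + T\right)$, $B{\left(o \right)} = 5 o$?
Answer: $11449$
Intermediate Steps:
$D{\left(T \right)} = 6 T$ ($D{\left(T \right)} = \left(5 \cdot 0 + 3\right) \left(T + T\right) = \left(0 + 3\right) 2 T = 3 \cdot 2 T = 6 T$)
$R{\left(U \right)} = 12 U$ ($R{\left(U \right)} = 6 \left(0 - -2\right) U = 6 \left(0 + 2\right) U = 6 \cdot 2 U = 12 U$)
$\left(R{\left(W{\left(5,- \frac{3}{-1} \right)} \right)} + 83\right)^{2} = \left(12 \cdot 2 + 83\right)^{2} = \left(24 + 83\right)^{2} = 107^{2} = 11449$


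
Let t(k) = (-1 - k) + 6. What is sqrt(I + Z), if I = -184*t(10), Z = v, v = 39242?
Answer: sqrt(40162) ≈ 200.40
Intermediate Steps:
t(k) = 5 - k
Z = 39242
I = 920 (I = -184*(5 - 1*10) = -184*(5 - 10) = -184*(-5) = 920)
sqrt(I + Z) = sqrt(920 + 39242) = sqrt(40162)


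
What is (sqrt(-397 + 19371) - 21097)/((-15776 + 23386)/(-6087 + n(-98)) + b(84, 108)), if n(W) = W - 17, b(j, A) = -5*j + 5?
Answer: 65421797/1290720 - 3101*sqrt(18974)/1290720 ≈ 50.355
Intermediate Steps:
b(j, A) = 5 - 5*j
n(W) = -17 + W
(sqrt(-397 + 19371) - 21097)/((-15776 + 23386)/(-6087 + n(-98)) + b(84, 108)) = (sqrt(-397 + 19371) - 21097)/((-15776 + 23386)/(-6087 + (-17 - 98)) + (5 - 5*84)) = (sqrt(18974) - 21097)/(7610/(-6087 - 115) + (5 - 420)) = (-21097 + sqrt(18974))/(7610/(-6202) - 415) = (-21097 + sqrt(18974))/(7610*(-1/6202) - 415) = (-21097 + sqrt(18974))/(-3805/3101 - 415) = (-21097 + sqrt(18974))/(-1290720/3101) = (-21097 + sqrt(18974))*(-3101/1290720) = 65421797/1290720 - 3101*sqrt(18974)/1290720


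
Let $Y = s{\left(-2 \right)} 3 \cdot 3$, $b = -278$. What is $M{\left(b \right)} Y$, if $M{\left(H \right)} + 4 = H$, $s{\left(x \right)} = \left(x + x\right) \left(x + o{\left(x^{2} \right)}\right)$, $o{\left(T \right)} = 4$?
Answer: $20304$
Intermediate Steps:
$s{\left(x \right)} = 2 x \left(4 + x\right)$ ($s{\left(x \right)} = \left(x + x\right) \left(x + 4\right) = 2 x \left(4 + x\right)$)
$M{\left(H \right)} = -4 + H$
$Y = -72$ ($Y = 2 \left(-2\right) \left(4 - 2\right) 3 \cdot 3 = 2 \left(-2\right) 2 \cdot 3 \cdot 3 = \left(-8\right) 3 \cdot 3 = \left(-24\right) 3 = -72$)
$M{\left(b \right)} Y = \left(-4 - 278\right) \left(-72\right) = \left(-282\right) \left(-72\right) = 20304$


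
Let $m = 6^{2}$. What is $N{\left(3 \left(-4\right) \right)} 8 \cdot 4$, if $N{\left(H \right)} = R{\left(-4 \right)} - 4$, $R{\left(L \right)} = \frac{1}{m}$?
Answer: $- \frac{1144}{9} \approx -127.11$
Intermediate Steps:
$m = 36$
$R{\left(L \right)} = \frac{1}{36}$
$N{\left(H \right)} = - \frac{143}{36}$ ($N{\left(H \right)} = \frac{1}{36} - 4 = - \frac{143}{36}$)
$N{\left(3 \left(-4\right) \right)} 8 \cdot 4 = \left(- \frac{143}{36}\right) 8 \cdot 4 = \left(- \frac{286}{9}\right) 4 = - \frac{1144}{9}$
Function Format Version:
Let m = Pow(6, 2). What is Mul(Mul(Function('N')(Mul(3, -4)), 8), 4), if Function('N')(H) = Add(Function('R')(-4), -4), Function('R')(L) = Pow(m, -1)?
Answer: Rational(-1144, 9) ≈ -127.11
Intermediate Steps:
m = 36
Function('R')(L) = Rational(1, 36) (Function('R')(L) = Pow(36, -1) = Rational(1, 36))
Function('N')(H) = Rational(-143, 36) (Function('N')(H) = Add(Rational(1, 36), -4) = Rational(-143, 36))
Mul(Mul(Function('N')(Mul(3, -4)), 8), 4) = Mul(Mul(Rational(-143, 36), 8), 4) = Mul(Rational(-286, 9), 4) = Rational(-1144, 9)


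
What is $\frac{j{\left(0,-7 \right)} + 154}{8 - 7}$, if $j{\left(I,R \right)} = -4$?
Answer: $150$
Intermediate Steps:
$\frac{j{\left(0,-7 \right)} + 154}{8 - 7} = \frac{-4 + 154}{8 - 7} = 1^{-1} \cdot 150 = 1 \cdot 150 = 150$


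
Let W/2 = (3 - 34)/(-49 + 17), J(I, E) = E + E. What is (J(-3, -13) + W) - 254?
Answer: -4449/16 ≈ -278.06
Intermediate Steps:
J(I, E) = 2*E
W = 31/16 (W = 2*((3 - 34)/(-49 + 17)) = 2*(-31/(-32)) = 2*(-31*(-1/32)) = 2*(31/32) = 31/16 ≈ 1.9375)
(J(-3, -13) + W) - 254 = (2*(-13) + 31/16) - 254 = (-26 + 31/16) - 254 = -385/16 - 254 = -4449/16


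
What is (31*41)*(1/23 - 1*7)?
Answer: -203360/23 ≈ -8841.7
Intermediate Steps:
(31*41)*(1/23 - 1*7) = 1271*(1/23 - 7) = 1271*(-160/23) = -203360/23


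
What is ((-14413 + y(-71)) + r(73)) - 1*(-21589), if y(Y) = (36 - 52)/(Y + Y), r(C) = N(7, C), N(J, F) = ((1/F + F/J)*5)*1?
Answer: 262250824/36281 ≈ 7228.3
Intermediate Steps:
N(J, F) = 5/F + 5*F/J (N(J, F) = ((1/F + F/J)*5)*1 = (5/F + 5*F/J)*1 = 5/F + 5*F/J)
r(C) = 5/C + 5*C/7
y(Y) = -8/Y (y(Y) = -16*1/(2*Y) = -8/Y)
((-14413 + y(-71)) + r(73)) - 1*(-21589) = ((-14413 - 8/(-71)) + (5/73 + (5/7)*73)) - 1*(-21589) = ((-14413 - 8*(-1/71)) + (5*(1/73) + 365/7)) + 21589 = ((-14413 + 8/71) + (5/73 + 365/7)) + 21589 = (-1023315/71 + 26680/511) + 21589 = -521019685/36281 + 21589 = 262250824/36281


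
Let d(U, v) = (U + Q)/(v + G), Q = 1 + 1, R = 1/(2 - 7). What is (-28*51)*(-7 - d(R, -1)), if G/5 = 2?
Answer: 51408/5 ≈ 10282.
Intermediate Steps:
R = -⅕ (R = 1/(-5) = -⅕ ≈ -0.20000)
Q = 2
G = 10 (G = 5*2 = 10)
d(U, v) = (2 + U)/(10 + v) (d(U, v) = (U + 2)/(v + 10) = (2 + U)/(10 + v))
(-28*51)*(-7 - d(R, -1)) = (-28*51)*(-7 - (2 - ⅕)/(10 - 1)) = -1428*(-7 - 9/(9*5)) = -1428*(-7 - 1*⅕) = -1428*(-7 - ⅕) = -1428*(-36/5) = 51408/5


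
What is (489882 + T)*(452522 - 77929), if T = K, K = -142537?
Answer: 130113005585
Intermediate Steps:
T = -142537
(489882 + T)*(452522 - 77929) = (489882 - 142537)*(452522 - 77929) = 347345*374593 = 130113005585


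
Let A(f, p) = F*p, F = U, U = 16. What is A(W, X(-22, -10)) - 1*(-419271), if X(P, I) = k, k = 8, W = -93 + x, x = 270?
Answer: 419399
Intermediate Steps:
W = 177 (W = -93 + 270 = 177)
F = 16
X(P, I) = 8
A(f, p) = 16*p
A(W, X(-22, -10)) - 1*(-419271) = 16*8 - 1*(-419271) = 128 + 419271 = 419399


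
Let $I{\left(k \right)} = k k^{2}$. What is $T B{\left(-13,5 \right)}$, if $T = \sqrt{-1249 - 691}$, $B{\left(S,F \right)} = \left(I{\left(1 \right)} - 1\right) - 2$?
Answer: $- 4 i \sqrt{485} \approx - 88.091 i$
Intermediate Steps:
$I{\left(k \right)} = k^{3}$
$B{\left(S,F \right)} = -2$ ($B{\left(S,F \right)} = \left(1^{3} - 1\right) - 2 = \left(1 - 1\right) - 2 = 0 - 2 = -2$)
$T = 2 i \sqrt{485}$ ($T = \sqrt{-1940} = 2 i \sqrt{485} \approx 44.045 i$)
$T B{\left(-13,5 \right)} = 2 i \sqrt{485} \left(-2\right) = - 4 i \sqrt{485}$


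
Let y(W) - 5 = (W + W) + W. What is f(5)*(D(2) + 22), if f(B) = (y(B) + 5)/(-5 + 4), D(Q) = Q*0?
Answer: -550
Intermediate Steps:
y(W) = 5 + 3*W (y(W) = 5 + ((W + W) + W) = 5 + (2*W + W) = 5 + 3*W)
D(Q) = 0
f(B) = -10 - 3*B (f(B) = ((5 + 3*B) + 5)/(-5 + 4) = (10 + 3*B)/(-1) = (10 + 3*B)*(-1) = -10 - 3*B)
f(5)*(D(2) + 22) = (-10 - 3*5)*(0 + 22) = (-10 - 15)*22 = -25*22 = -550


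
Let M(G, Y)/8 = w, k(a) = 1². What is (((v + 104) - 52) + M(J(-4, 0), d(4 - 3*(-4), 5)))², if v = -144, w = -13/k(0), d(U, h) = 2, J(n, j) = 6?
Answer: 38416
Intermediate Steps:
k(a) = 1
w = -13 (w = -13/1 = -13*1 = -13)
M(G, Y) = -104 (M(G, Y) = 8*(-13) = -104)
(((v + 104) - 52) + M(J(-4, 0), d(4 - 3*(-4), 5)))² = (((-144 + 104) - 52) - 104)² = ((-40 - 52) - 104)² = (-92 - 104)² = (-196)² = 38416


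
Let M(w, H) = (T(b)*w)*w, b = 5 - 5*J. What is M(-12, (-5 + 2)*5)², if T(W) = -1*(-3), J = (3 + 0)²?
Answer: 186624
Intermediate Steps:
J = 9 (J = 3² = 9)
b = -40 (b = 5 - 5*9 = 5 - 45 = -40)
T(W) = 3
M(w, H) = 3*w² (M(w, H) = (3*w)*w = 3*w²)
M(-12, (-5 + 2)*5)² = (3*(-12)²)² = (3*144)² = 432² = 186624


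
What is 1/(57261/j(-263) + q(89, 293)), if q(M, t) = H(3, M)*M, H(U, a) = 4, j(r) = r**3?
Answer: 18191447/6476097871 ≈ 0.0028090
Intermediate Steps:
q(M, t) = 4*M
1/(57261/j(-263) + q(89, 293)) = 1/(57261/((-263)**3) + 4*89) = 1/(57261/(-18191447) + 356) = 1/(57261*(-1/18191447) + 356) = 1/(-57261/18191447 + 356) = 1/(6476097871/18191447) = 18191447/6476097871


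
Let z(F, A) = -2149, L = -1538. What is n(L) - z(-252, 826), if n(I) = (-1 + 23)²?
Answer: 2633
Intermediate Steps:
n(I) = 484 (n(I) = 22² = 484)
n(L) - z(-252, 826) = 484 - 1*(-2149) = 484 + 2149 = 2633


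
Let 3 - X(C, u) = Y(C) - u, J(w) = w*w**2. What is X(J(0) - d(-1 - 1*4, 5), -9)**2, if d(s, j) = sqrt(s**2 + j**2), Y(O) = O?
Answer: 86 - 60*sqrt(2) ≈ 1.1472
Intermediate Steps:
J(w) = w**3
d(s, j) = sqrt(j**2 + s**2)
X(C, u) = 3 + u - C (X(C, u) = 3 - (C - u) = 3 + (u - C) = 3 + u - C)
X(J(0) - d(-1 - 1*4, 5), -9)**2 = (3 - 9 - (0**3 - sqrt(5**2 + (-1 - 1*4)**2)))**2 = (3 - 9 - (0 - sqrt(25 + (-1 - 4)**2)))**2 = (3 - 9 - (0 - sqrt(25 + (-5)**2)))**2 = (3 - 9 - (0 - sqrt(25 + 25)))**2 = (3 - 9 - (0 - sqrt(50)))**2 = (3 - 9 - (0 - 5*sqrt(2)))**2 = (3 - 9 - (-5)*sqrt(2))**2 = (3 - 9 + 5*sqrt(2))**2 = (-6 + 5*sqrt(2))**2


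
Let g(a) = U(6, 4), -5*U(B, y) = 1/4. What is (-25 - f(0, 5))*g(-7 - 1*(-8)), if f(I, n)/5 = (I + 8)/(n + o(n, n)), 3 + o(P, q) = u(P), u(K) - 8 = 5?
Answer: 83/60 ≈ 1.3833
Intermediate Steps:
u(K) = 13 (u(K) = 8 + 5 = 13)
o(P, q) = 10 (o(P, q) = -3 + 13 = 10)
f(I, n) = 5*(8 + I)/(10 + n) (f(I, n) = 5*((I + 8)/(n + 10)) = 5*((8 + I)/(10 + n)) = 5*(8 + I)/(10 + n))
U(B, y) = -1/20 (U(B, y) = -⅕/4 = -⅕*¼ = -1/20)
g(a) = -1/20
(-25 - f(0, 5))*g(-7 - 1*(-8)) = (-25 - 5*(8 + 0)/(10 + 5))*(-1/20) = (-25 - 5*8/15)*(-1/20) = (-25 - 1*8/3)*(-1/20) = (-25 - 8/3)*(-1/20) = -83/3*(-1/20) = 83/60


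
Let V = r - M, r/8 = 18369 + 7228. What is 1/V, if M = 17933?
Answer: 1/186843 ≈ 5.3521e-6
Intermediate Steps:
r = 204776 (r = 8*(18369 + 7228) = 8*25597 = 204776)
V = 186843 (V = 204776 - 1*17933 = 204776 - 17933 = 186843)
1/V = 1/186843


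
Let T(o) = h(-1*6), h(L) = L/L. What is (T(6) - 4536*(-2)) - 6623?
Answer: 2450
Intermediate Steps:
h(L) = 1
T(o) = 1
(T(6) - 4536*(-2)) - 6623 = (1 - 4536*(-2)) - 6623 = (1 + 9072) - 6623 = 9073 - 6623 = 2450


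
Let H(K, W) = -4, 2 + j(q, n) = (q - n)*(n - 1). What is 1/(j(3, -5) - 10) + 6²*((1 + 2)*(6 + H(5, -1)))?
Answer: 12959/60 ≈ 215.98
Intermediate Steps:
j(q, n) = -2 + (-1 + n)*(q - n) (j(q, n) = -2 + (q - n)*(n - 1) = -2 + (q - n)*(-1 + n) = -2 + (-1 + n)*(q - n))
1/(j(3, -5) - 10) + 6²*((1 + 2)*(6 + H(5, -1))) = 1/((-2 - 5 - 1*3 - 1*(-5)² - 5*3) - 10) + 6²*((1 + 2)*(6 - 4)) = 1/((-2 - 5 - 3 - 1*25 - 15) - 10) + 36*(3*2) = 1/((-2 - 5 - 3 - 25 - 15) - 10) + 36*6 = 1/(-50 - 10) + 216 = 1/(-60) + 216 = -1/60 + 216 = 12959/60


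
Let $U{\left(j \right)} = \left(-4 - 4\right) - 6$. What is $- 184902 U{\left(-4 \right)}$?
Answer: $2588628$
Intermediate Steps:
$U{\left(j \right)} = -14$ ($U{\left(j \right)} = \left(-4 - 4\right) - 6 = -8 - 6 = -14$)
$- 184902 U{\left(-4 \right)} = \left(-184902\right) \left(-14\right) = 2588628$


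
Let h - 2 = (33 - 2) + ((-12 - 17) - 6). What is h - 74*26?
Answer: -1926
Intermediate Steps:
h = -2 (h = 2 + ((33 - 2) + ((-12 - 17) - 6)) = 2 + (31 + (-29 - 6)) = 2 + (31 - 35) = 2 - 4 = -2)
h - 74*26 = -2 - 74*26 = -2 - 1924 = -1926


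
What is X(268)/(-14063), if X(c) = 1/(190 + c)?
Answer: -1/6440854 ≈ -1.5526e-7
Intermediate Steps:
X(268)/(-14063) = 1/((190 + 268)*(-14063)) = -1/14063/458 = (1/458)*(-1/14063) = -1/6440854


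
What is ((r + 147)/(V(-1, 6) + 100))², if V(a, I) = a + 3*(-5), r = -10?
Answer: 18769/7056 ≈ 2.6600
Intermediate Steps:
V(a, I) = -15 + a (V(a, I) = a - 15 = -15 + a)
((r + 147)/(V(-1, 6) + 100))² = ((-10 + 147)/((-15 - 1) + 100))² = (137/(-16 + 100))² = (137/84)² = 18769/7056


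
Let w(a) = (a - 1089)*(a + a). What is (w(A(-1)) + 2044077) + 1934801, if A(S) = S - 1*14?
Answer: 4011998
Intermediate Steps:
A(S) = -14 + S (A(S) = S - 14 = -14 + S)
w(a) = 2*a*(-1089 + a) (w(a) = (-1089 + a)*(2*a) = 2*a*(-1089 + a))
(w(A(-1)) + 2044077) + 1934801 = (2*(-14 - 1)*(-1089 + (-14 - 1)) + 2044077) + 1934801 = (2*(-15)*(-1089 - 15) + 2044077) + 1934801 = (2*(-15)*(-1104) + 2044077) + 1934801 = (33120 + 2044077) + 1934801 = 2077197 + 1934801 = 4011998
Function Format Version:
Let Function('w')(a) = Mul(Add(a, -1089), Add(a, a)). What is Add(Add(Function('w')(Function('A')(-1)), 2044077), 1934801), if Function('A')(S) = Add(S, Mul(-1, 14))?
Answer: 4011998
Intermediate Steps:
Function('A')(S) = Add(-14, S) (Function('A')(S) = Add(S, -14) = Add(-14, S))
Function('w')(a) = Mul(2, a, Add(-1089, a)) (Function('w')(a) = Mul(Add(-1089, a), Mul(2, a)) = Mul(2, a, Add(-1089, a)))
Add(Add(Function('w')(Function('A')(-1)), 2044077), 1934801) = Add(Add(Mul(2, Add(-14, -1), Add(-1089, Add(-14, -1))), 2044077), 1934801) = Add(Add(Mul(2, -15, Add(-1089, -15)), 2044077), 1934801) = Add(Add(Mul(2, -15, -1104), 2044077), 1934801) = Add(Add(33120, 2044077), 1934801) = Add(2077197, 1934801) = 4011998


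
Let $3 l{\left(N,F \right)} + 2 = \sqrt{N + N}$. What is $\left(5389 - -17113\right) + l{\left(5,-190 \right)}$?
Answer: $\frac{67504}{3} + \frac{\sqrt{10}}{3} \approx 22502.0$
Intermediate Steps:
$l{\left(N,F \right)} = - \frac{2}{3} + \frac{\sqrt{2} \sqrt{N}}{3}$ ($l{\left(N,F \right)} = - \frac{2}{3} + \frac{\sqrt{N + N}}{3} = - \frac{2}{3} + \frac{\sqrt{2 N}}{3} = - \frac{2}{3} + \frac{\sqrt{2} \sqrt{N}}{3}$)
$\left(5389 - -17113\right) + l{\left(5,-190 \right)} = \left(5389 - -17113\right) - \left(\frac{2}{3} - \frac{\sqrt{2} \sqrt{5}}{3}\right) = \left(5389 + 17113\right) - \left(\frac{2}{3} - \frac{\sqrt{10}}{3}\right) = 22502 - \left(\frac{2}{3} - \frac{\sqrt{10}}{3}\right) = \frac{67504}{3} + \frac{\sqrt{10}}{3}$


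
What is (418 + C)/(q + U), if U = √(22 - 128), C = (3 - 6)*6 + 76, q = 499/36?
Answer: 8550864/386377 - 616896*I*√106/386377 ≈ 22.131 - 16.438*I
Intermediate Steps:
q = 499/36 (q = 499*(1/36) = 499/36 ≈ 13.861)
C = 58 (C = -3*6 + 76 = -18 + 76 = 58)
U = I*√106 (U = √(-106) = I*√106 ≈ 10.296*I)
(418 + C)/(q + U) = (418 + 58)/(499/36 + I*√106) = 476/(499/36 + I*√106)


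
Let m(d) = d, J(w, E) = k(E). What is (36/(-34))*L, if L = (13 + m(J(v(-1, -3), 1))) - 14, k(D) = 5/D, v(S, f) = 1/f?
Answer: -72/17 ≈ -4.2353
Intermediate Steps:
J(w, E) = 5/E
L = 4 (L = (13 + 5/1) - 14 = (13 + 5*1) - 14 = (13 + 5) - 14 = 18 - 14 = 4)
(36/(-34))*L = (36/(-34))*4 = -1/34*36*4 = -18/17*4 = -72/17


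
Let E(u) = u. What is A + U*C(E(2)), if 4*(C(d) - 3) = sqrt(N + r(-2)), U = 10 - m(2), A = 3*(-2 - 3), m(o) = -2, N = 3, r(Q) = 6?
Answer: 30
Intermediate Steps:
A = -15 (A = 3*(-5) = -15)
U = 12 (U = 10 - 1*(-2) = 10 + 2 = 12)
C(d) = 15/4 (C(d) = 3 + sqrt(3 + 6)/4 = 3 + sqrt(9)/4 = 3 + (1/4)*3 = 3 + 3/4 = 15/4)
A + U*C(E(2)) = -15 + 12*(15/4) = -15 + 45 = 30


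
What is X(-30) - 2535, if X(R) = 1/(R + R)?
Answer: -152101/60 ≈ -2535.0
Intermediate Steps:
X(R) = 1/(2*R)
X(-30) - 2535 = (1/2)/(-30) - 2535 = (1/2)*(-1/30) - 2535 = -1/60 - 2535 = -152101/60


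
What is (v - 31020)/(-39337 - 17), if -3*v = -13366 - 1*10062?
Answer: 34816/59031 ≈ 0.58979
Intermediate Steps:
v = 23428/3 (v = -(-13366 - 1*10062)/3 = -(-13366 - 10062)/3 = -1/3*(-23428) = 23428/3 ≈ 7809.3)
(v - 31020)/(-39337 - 17) = (23428/3 - 31020)/(-39337 - 17) = -69632/3/(-39354) = -69632/3*(-1/39354) = 34816/59031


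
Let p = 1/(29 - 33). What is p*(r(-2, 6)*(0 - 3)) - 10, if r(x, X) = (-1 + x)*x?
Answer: -11/2 ≈ -5.5000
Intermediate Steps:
r(x, X) = x*(-1 + x)
p = -1/4 (p = 1/(-4) = -1/4 ≈ -0.25000)
p*(r(-2, 6)*(0 - 3)) - 10 = -(-2*(-1 - 2))*(0 - 3)/4 - 10 = -(-2*(-3))*(-3)/4 - 10 = -3*(-3)/2 - 10 = -1/4*(-18) - 10 = 9/2 - 10 = -11/2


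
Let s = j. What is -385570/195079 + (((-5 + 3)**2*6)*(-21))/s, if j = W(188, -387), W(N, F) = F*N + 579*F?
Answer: -12705559746/6433900499 ≈ -1.9748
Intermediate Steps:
W(N, F) = 579*F + F*N
j = -296829 (j = -387*(579 + 188) = -387*767 = -296829)
s = -296829
-385570/195079 + (((-5 + 3)**2*6)*(-21))/s = -385570/195079 + (((-5 + 3)**2*6)*(-21))/(-296829) = -385570*1/195079 + (((-2)**2*6)*(-21))*(-1/296829) = -385570/195079 + ((4*6)*(-21))*(-1/296829) = -385570/195079 + (24*(-21))*(-1/296829) = -385570/195079 - 504*(-1/296829) = -385570/195079 + 56/32981 = -12705559746/6433900499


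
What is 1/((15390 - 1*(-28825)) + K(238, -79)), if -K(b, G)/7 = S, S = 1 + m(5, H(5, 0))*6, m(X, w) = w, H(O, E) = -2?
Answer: 1/44292 ≈ 2.2577e-5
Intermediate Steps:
S = -11 (S = 1 - 2*6 = 1 - 12 = -11)
K(b, G) = 77 (K(b, G) = -7*(-11) = 77)
1/((15390 - 1*(-28825)) + K(238, -79)) = 1/((15390 - 1*(-28825)) + 77) = 1/((15390 + 28825) + 77) = 1/(44215 + 77) = 1/44292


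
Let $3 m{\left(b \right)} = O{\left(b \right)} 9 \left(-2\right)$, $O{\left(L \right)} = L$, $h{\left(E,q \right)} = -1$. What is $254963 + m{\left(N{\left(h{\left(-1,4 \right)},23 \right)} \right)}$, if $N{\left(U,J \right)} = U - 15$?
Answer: $255059$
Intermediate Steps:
$N{\left(U,J \right)} = -15 + U$
$m{\left(b \right)} = - 6 b$ ($m{\left(b \right)} = \frac{b 9 \left(-2\right)}{3} = \frac{9 b \left(-2\right)}{3} = \frac{\left(-18\right) b}{3} = - 6 b$)
$254963 + m{\left(N{\left(h{\left(-1,4 \right)},23 \right)} \right)} = 254963 - 6 \left(-15 - 1\right) = 254963 - -96 = 254963 + 96 = 255059$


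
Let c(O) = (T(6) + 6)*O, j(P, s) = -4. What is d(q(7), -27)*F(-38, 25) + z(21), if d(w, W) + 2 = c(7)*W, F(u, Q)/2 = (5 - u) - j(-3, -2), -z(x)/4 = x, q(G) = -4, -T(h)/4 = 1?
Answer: -35804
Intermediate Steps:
T(h) = -4 (T(h) = -4*1 = -4)
c(O) = 2*O (c(O) = (-4 + 6)*O = 2*O)
z(x) = -4*x
F(u, Q) = 18 - 2*u (F(u, Q) = 2*((5 - u) - 1*(-4)) = 2*((5 - u) + 4) = 2*(9 - u) = 18 - 2*u)
d(w, W) = -2 + 14*W (d(w, W) = -2 + (2*7)*W = -2 + 14*W)
d(q(7), -27)*F(-38, 25) + z(21) = (-2 + 14*(-27))*(18 - 2*(-38)) - 4*21 = (-2 - 378)*(18 + 76) - 84 = -380*94 - 84 = -35720 - 84 = -35804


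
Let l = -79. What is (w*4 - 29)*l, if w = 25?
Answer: -5609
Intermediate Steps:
(w*4 - 29)*l = (25*4 - 29)*(-79) = (100 - 29)*(-79) = 71*(-79) = -5609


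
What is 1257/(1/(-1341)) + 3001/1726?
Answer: -2909406461/1726 ≈ -1.6856e+6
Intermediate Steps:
1257/(1/(-1341)) + 3001/1726 = 1257/(-1/1341) + 3001*(1/1726) = 1257*(-1341) + 3001/1726 = -1685637 + 3001/1726 = -2909406461/1726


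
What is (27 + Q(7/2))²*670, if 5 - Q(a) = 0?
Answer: 686080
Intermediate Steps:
Q(a) = 5 (Q(a) = 5 - 1*0 = 5 + 0 = 5)
(27 + Q(7/2))²*670 = (27 + 5)²*670 = 32²*670 = 1024*670 = 686080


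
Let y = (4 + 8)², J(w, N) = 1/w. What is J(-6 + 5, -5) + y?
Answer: 143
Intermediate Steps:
y = 144 (y = 12² = 144)
J(-6 + 5, -5) + y = 1/(-6 + 5) + 144 = 1/(-1) + 144 = -1 + 144 = 143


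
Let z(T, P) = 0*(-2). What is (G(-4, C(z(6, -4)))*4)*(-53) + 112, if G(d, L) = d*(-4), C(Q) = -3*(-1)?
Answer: -3280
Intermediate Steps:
z(T, P) = 0
C(Q) = 3
G(d, L) = -4*d
(G(-4, C(z(6, -4)))*4)*(-53) + 112 = (-4*(-4)*4)*(-53) + 112 = (16*4)*(-53) + 112 = 64*(-53) + 112 = -3392 + 112 = -3280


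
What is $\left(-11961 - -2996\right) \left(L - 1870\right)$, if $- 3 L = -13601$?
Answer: $- \frac{71639315}{3} \approx -2.388 \cdot 10^{7}$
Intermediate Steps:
$L = \frac{13601}{3}$ ($L = \left(- \frac{1}{3}\right) \left(-13601\right) = \frac{13601}{3} \approx 4533.7$)
$\left(-11961 - -2996\right) \left(L - 1870\right) = \left(-11961 - -2996\right) \left(\frac{13601}{3} - 1870\right) = \left(-11961 + \left(-20347 + 23343\right)\right) \frac{7991}{3} = \left(-11961 + 2996\right) \frac{7991}{3} = \left(-8965\right) \frac{7991}{3} = - \frac{71639315}{3}$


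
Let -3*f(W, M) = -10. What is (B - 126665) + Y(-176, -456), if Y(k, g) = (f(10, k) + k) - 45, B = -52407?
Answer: -537869/3 ≈ -1.7929e+5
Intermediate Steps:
f(W, M) = 10/3 (f(W, M) = -⅓*(-10) = 10/3)
Y(k, g) = -125/3 + k (Y(k, g) = (10/3 + k) - 45 = -125/3 + k)
(B - 126665) + Y(-176, -456) = (-52407 - 126665) + (-125/3 - 176) = -179072 - 653/3 = -537869/3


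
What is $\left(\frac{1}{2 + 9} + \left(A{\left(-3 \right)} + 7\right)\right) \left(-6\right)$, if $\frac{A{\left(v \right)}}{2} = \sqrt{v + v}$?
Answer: $- \frac{468}{11} - 12 i \sqrt{6} \approx -42.545 - 29.394 i$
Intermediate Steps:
$A{\left(v \right)} = 2 \sqrt{2} \sqrt{v}$ ($A{\left(v \right)} = 2 \sqrt{v + v} = 2 \sqrt{2 v} = 2 \sqrt{2} \sqrt{v}$)
$\left(\frac{1}{2 + 9} + \left(A{\left(-3 \right)} + 7\right)\right) \left(-6\right) = \left(\frac{1}{2 + 9} + \left(2 \sqrt{2} \sqrt{-3} + 7\right)\right) \left(-6\right) = \left(\frac{1}{11} + \left(2 \sqrt{2} i \sqrt{3} + 7\right)\right) \left(-6\right) = \left(\frac{1}{11} + \left(2 i \sqrt{6} + 7\right)\right) \left(-6\right) = \left(\frac{1}{11} + \left(7 + 2 i \sqrt{6}\right)\right) \left(-6\right) = \left(\frac{78}{11} + 2 i \sqrt{6}\right) \left(-6\right) = - \frac{468}{11} - 12 i \sqrt{6}$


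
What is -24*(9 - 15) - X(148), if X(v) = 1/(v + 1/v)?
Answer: 3154172/21905 ≈ 143.99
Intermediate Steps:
-24*(9 - 15) - X(148) = -24*(9 - 15) - 148/(1 + 148**2) = -24*(-6) - 148/(1 + 21904) = 144 - 148/21905 = 3154172/21905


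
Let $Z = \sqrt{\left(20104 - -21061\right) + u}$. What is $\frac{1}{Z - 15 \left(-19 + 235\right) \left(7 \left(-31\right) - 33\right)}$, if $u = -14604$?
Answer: $\frac{810000}{656099973439} - \frac{\sqrt{26561}}{656099973439} \approx 1.2343 \cdot 10^{-6}$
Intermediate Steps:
$Z = \sqrt{26561}$ ($Z = \sqrt{\left(20104 - -21061\right) - 14604} = \sqrt{\left(20104 + 21061\right) - 14604} = \sqrt{41165 - 14604} = \sqrt{26561} \approx 162.98$)
$\frac{1}{Z - 15 \left(-19 + 235\right) \left(7 \left(-31\right) - 33\right)} = \frac{1}{\sqrt{26561} - 15 \left(-19 + 235\right) \left(7 \left(-31\right) - 33\right)} = \frac{1}{\sqrt{26561} - 15 \cdot 216 \left(-217 - 33\right)} = \frac{1}{\sqrt{26561} - 15 \cdot 216 \left(-250\right)} = \frac{1}{\sqrt{26561} - -810000} = \frac{1}{\sqrt{26561} + 810000} = \frac{1}{810000 + \sqrt{26561}}$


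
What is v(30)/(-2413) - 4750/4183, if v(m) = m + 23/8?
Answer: -92794129/80748632 ≈ -1.1492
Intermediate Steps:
v(m) = 23/8 + m (v(m) = m + 23*(1/8) = m + 23/8 = 23/8 + m)
v(30)/(-2413) - 4750/4183 = (23/8 + 30)/(-2413) - 4750/4183 = (263/8)*(-1/2413) - 4750*1/4183 = -263/19304 - 4750/4183 = -92794129/80748632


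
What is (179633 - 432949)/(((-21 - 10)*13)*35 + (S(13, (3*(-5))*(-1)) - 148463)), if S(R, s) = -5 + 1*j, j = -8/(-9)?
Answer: 2279844/1463149 ≈ 1.5582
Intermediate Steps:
j = 8/9 (j = -8*(-⅑) = 8/9 ≈ 0.88889)
S(R, s) = -37/9 (S(R, s) = -5 + 1*(8/9) = -5 + 8/9 = -37/9)
(179633 - 432949)/(((-21 - 10)*13)*35 + (S(13, (3*(-5))*(-1)) - 148463)) = (179633 - 432949)/(((-21 - 10)*13)*35 + (-37/9 - 148463)) = -253316/(-31*13*35 - 1336204/9) = -253316/(-403*35 - 1336204/9) = -253316/(-14105 - 1336204/9) = -253316/(-1463149/9) = -253316*(-9/1463149) = 2279844/1463149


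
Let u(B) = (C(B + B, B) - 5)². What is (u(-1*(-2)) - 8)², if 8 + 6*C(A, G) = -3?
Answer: 1940449/1296 ≈ 1497.3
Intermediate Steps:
C(A, G) = -11/6 (C(A, G) = -4/3 + (⅙)*(-3) = -4/3 - ½ = -11/6)
u(B) = 1681/36 (u(B) = (-11/6 - 5)² = (-41/6)² = 1681/36)
(u(-1*(-2)) - 8)² = (1681/36 - 8)² = (1393/36)² = 1940449/1296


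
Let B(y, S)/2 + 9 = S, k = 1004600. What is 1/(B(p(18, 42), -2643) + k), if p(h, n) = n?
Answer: 1/999296 ≈ 1.0007e-6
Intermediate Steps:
B(y, S) = -18 + 2*S
1/(B(p(18, 42), -2643) + k) = 1/((-18 + 2*(-2643)) + 1004600) = 1/((-18 - 5286) + 1004600) = 1/(-5304 + 1004600) = 1/999296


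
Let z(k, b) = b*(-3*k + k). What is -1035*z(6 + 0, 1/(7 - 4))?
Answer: 4140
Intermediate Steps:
z(k, b) = -2*b*k (z(k, b) = b*(-2*k) = -2*b*k)
-1035*z(6 + 0, 1/(7 - 4)) = -(-2070)*(6 + 0)/(7 - 4) = -(-2070)*6/3 = -1035*(-4) = 4140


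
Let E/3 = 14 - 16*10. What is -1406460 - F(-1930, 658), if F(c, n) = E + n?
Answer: -1406680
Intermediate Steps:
E = -438 (E = 3*(14 - 16*10) = 3*(14 - 160) = 3*(-146) = -438)
F(c, n) = -438 + n
-1406460 - F(-1930, 658) = -1406460 - (-438 + 658) = -1406460 - 1*220 = -1406460 - 220 = -1406680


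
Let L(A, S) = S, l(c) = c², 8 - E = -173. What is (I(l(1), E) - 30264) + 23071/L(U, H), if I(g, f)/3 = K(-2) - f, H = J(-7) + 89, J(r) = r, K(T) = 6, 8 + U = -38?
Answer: -2501627/82 ≈ -30508.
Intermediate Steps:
U = -46 (U = -8 - 38 = -46)
E = 181 (E = 8 - 1*(-173) = 8 + 173 = 181)
H = 82 (H = -7 + 89 = 82)
I(g, f) = 18 - 3*f (I(g, f) = 3*(6 - f) = 18 - 3*f)
(I(l(1), E) - 30264) + 23071/L(U, H) = ((18 - 3*181) - 30264) + 23071/82 = ((18 - 543) - 30264) + 23071*(1/82) = (-525 - 30264) + 23071/82 = -30789 + 23071/82 = -2501627/82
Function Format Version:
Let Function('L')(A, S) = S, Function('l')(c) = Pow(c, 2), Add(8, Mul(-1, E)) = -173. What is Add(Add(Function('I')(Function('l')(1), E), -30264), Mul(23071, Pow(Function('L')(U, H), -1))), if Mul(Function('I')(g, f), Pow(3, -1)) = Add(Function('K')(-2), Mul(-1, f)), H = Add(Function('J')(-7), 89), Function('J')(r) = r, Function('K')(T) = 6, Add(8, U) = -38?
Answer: Rational(-2501627, 82) ≈ -30508.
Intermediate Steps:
U = -46 (U = Add(-8, -38) = -46)
E = 181 (E = Add(8, Mul(-1, -173)) = Add(8, 173) = 181)
H = 82 (H = Add(-7, 89) = 82)
Function('I')(g, f) = Add(18, Mul(-3, f)) (Function('I')(g, f) = Mul(3, Add(6, Mul(-1, f))) = Add(18, Mul(-3, f)))
Add(Add(Function('I')(Function('l')(1), E), -30264), Mul(23071, Pow(Function('L')(U, H), -1))) = Add(Add(Add(18, Mul(-3, 181)), -30264), Mul(23071, Pow(82, -1))) = Add(Add(Add(18, -543), -30264), Mul(23071, Rational(1, 82))) = Add(Add(-525, -30264), Rational(23071, 82)) = Add(-30789, Rational(23071, 82)) = Rational(-2501627, 82)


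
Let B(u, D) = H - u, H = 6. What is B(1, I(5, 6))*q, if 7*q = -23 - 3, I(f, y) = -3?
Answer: -130/7 ≈ -18.571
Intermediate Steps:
B(u, D) = 6 - u
q = -26/7 (q = (-23 - 3)/7 = (1/7)*(-26) = -26/7 ≈ -3.7143)
B(1, I(5, 6))*q = (6 - 1*1)*(-26/7) = (6 - 1)*(-26/7) = 5*(-26/7) = -130/7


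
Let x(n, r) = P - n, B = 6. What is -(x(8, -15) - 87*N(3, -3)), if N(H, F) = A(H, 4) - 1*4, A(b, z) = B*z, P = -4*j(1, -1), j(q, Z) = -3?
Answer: 1736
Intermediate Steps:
P = 12 (P = -4*(-3) = 12)
A(b, z) = 6*z
x(n, r) = 12 - n
N(H, F) = 20 (N(H, F) = 6*4 - 1*4 = 24 - 4 = 20)
-(x(8, -15) - 87*N(3, -3)) = -((12 - 1*8) - 87*20) = -((12 - 8) - 1740) = -(4 - 1740) = -1*(-1736) = 1736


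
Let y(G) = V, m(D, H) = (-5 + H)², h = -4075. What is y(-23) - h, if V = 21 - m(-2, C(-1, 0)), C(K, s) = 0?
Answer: 4071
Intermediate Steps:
V = -4 (V = 21 - (-5 + 0)² = 21 - 1*(-5)² = 21 - 1*25 = 21 - 25 = -4)
y(G) = -4
y(-23) - h = -4 - 1*(-4075) = -4 + 4075 = 4071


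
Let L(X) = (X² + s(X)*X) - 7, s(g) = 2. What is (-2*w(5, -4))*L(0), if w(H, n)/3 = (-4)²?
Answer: 672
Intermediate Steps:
w(H, n) = 48 (w(H, n) = 3*(-4)² = 3*16 = 48)
L(X) = -7 + X² + 2*X (L(X) = (X² + 2*X) - 7 = -7 + X² + 2*X)
(-2*w(5, -4))*L(0) = (-2*48)*(-7 + 0² + 2*0) = -96*(-7 + 0 + 0) = -96*(-7) = 672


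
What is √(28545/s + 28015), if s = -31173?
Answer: 5*√120990455634/10391 ≈ 167.37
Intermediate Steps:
√(28545/s + 28015) = √(28545/(-31173) + 28015) = √(28545*(-1/31173) + 28015) = √(-9515/10391 + 28015) = √(291094350/10391) = 5*√120990455634/10391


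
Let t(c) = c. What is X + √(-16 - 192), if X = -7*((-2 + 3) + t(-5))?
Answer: 28 + 4*I*√13 ≈ 28.0 + 14.422*I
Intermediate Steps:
X = 28 (X = -7*((-2 + 3) - 5) = -7*(1 - 5) = -7*(-4) = 28)
X + √(-16 - 192) = 28 + √(-16 - 192) = 28 + √(-208) = 28 + 4*I*√13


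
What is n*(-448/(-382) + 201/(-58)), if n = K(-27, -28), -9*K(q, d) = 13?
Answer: 330187/99702 ≈ 3.3117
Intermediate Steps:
K(q, d) = -13/9 (K(q, d) = -⅑*13 = -13/9)
n = -13/9 ≈ -1.4444
n*(-448/(-382) + 201/(-58)) = -13*(-448/(-382) + 201/(-58))/9 = -13*(-448*(-1/382) + 201*(-1/58))/9 = -13*(224/191 - 201/58)/9 = -13/9*(-25399/11078) = 330187/99702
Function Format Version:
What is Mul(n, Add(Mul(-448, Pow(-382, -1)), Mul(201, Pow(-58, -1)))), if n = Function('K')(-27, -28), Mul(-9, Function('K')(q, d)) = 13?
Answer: Rational(330187, 99702) ≈ 3.3117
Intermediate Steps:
Function('K')(q, d) = Rational(-13, 9) (Function('K')(q, d) = Mul(Rational(-1, 9), 13) = Rational(-13, 9))
n = Rational(-13, 9) ≈ -1.4444
Mul(n, Add(Mul(-448, Pow(-382, -1)), Mul(201, Pow(-58, -1)))) = Mul(Rational(-13, 9), Add(Mul(-448, Pow(-382, -1)), Mul(201, Pow(-58, -1)))) = Mul(Rational(-13, 9), Add(Mul(-448, Rational(-1, 382)), Mul(201, Rational(-1, 58)))) = Mul(Rational(-13, 9), Add(Rational(224, 191), Rational(-201, 58))) = Mul(Rational(-13, 9), Rational(-25399, 11078)) = Rational(330187, 99702)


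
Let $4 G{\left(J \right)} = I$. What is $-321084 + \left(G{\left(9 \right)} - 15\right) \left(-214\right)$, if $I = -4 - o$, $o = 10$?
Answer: $-317125$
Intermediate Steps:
$I = -14$ ($I = -4 - 10 = -14$)
$G{\left(J \right)} = - \frac{7}{2}$ ($G{\left(J \right)} = \frac{1}{4} \left(-14\right) = - \frac{7}{2}$)
$-321084 + \left(G{\left(9 \right)} - 15\right) \left(-214\right) = -321084 + \left(- \frac{7}{2} - 15\right) \left(-214\right) = -321084 - -3959 = -321084 + 3959 = -317125$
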